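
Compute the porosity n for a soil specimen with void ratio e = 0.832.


Using the relation n = e / (1 + e)
n = 0.832 / (1 + 0.832)
n = 0.832 / 1.832
n = 0.4541


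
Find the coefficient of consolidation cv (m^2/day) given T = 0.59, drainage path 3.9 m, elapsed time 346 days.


Using cv = T * H_dr^2 / t
H_dr^2 = 3.9^2 = 15.21
cv = 0.59 * 15.21 / 346
cv = 0.02594 m^2/day


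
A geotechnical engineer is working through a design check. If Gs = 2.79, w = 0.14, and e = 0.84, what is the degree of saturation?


Using S = Gs * w / e
S = 2.79 * 0.14 / 0.84
S = 0.465


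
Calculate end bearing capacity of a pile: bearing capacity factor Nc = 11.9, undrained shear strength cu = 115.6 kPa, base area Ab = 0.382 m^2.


Using Qb = Nc * cu * Ab
Qb = 11.9 * 115.6 * 0.382
Qb = 525.49 kN


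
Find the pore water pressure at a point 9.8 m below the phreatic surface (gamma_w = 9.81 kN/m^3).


Using u = gamma_w * h_w
u = 9.81 * 9.8
u = 96.14 kPa


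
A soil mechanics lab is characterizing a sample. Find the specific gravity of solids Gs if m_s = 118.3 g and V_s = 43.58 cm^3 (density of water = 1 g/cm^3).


Result: 2.715

Derivation:
Using Gs = m_s / (V_s * rho_w)
Since rho_w = 1 g/cm^3:
Gs = 118.3 / 43.58
Gs = 2.715


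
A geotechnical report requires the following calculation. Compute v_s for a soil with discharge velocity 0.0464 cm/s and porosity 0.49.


Using v_s = v_d / n
v_s = 0.0464 / 0.49
v_s = 0.09469 cm/s


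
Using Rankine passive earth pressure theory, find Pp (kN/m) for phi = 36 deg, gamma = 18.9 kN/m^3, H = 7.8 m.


Compute passive earth pressure coefficient:
Kp = tan^2(45 + phi/2) = tan^2(63.0) = 3.85184
Compute passive force:
Pp = 0.5 * Kp * gamma * H^2
Pp = 0.5 * 3.85184 * 18.9 * 7.8^2
Pp = 2214.57 kN/m


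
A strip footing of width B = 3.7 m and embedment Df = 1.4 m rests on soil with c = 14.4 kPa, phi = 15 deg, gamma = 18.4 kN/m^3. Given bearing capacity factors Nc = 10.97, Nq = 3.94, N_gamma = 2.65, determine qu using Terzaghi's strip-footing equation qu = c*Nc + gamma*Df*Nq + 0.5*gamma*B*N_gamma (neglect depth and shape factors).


Compute qu = c*Nc + gamma*Df*Nq + 0.5*gamma*B*N_gamma
Term 1: 14.4 * 10.97 = 157.968
Term 2: 18.4 * 1.4 * 3.94 = 101.4944
Term 3: 0.5 * 18.4 * 3.7 * 2.65 = 90.206
qu = 157.968 + 101.4944 + 90.206
qu = 349.67 kPa


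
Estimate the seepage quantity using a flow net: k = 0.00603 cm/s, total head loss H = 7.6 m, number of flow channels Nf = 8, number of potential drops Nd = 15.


Convert k to m/s for unit consistency with H:
k = 0.00603 cm/s = 0.00603 / 100 m/s = 6.03e-05 m/s
Using q = k * H * Nf / Nd
Nf / Nd = 8 / 15 = 0.5333
q = 6.03e-05 * 7.6 * 0.5333
q = 0.0002444 m^3/s per m


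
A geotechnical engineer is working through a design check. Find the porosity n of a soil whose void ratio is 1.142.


Using the relation n = e / (1 + e)
n = 1.142 / (1 + 1.142)
n = 1.142 / 2.142
n = 0.5331


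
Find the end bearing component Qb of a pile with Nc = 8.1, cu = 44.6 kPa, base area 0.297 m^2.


Using Qb = Nc * cu * Ab
Qb = 8.1 * 44.6 * 0.297
Qb = 107.29 kN


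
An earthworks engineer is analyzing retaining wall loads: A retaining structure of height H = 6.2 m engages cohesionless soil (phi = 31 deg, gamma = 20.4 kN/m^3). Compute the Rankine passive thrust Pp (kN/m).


Result: 1224.9 kN/m

Derivation:
Compute passive earth pressure coefficient:
Kp = tan^2(45 + phi/2) = tan^2(60.5) = 3.124035
Compute passive force:
Pp = 0.5 * Kp * gamma * H^2
Pp = 0.5 * 3.124035 * 20.4 * 6.2^2
Pp = 1224.9 kN/m


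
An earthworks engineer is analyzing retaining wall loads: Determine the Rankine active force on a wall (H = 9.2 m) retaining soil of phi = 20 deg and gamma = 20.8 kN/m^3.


Result: 431.58 kN/m

Derivation:
Compute active earth pressure coefficient:
Ka = tan^2(45 - phi/2) = tan^2(35.0) = 0.490291
Compute active force:
Pa = 0.5 * Ka * gamma * H^2
Pa = 0.5 * 0.490291 * 20.8 * 9.2^2
Pa = 431.58 kN/m


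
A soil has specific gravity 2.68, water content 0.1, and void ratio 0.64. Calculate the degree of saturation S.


Result: 0.4188

Derivation:
Using S = Gs * w / e
S = 2.68 * 0.1 / 0.64
S = 0.4188


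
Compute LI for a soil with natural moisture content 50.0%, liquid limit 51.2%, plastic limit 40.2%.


Result: 0.891

Derivation:
First compute the plasticity index:
PI = LL - PL = 51.2 - 40.2 = 11.0
Then compute the liquidity index:
LI = (w - PL) / PI
LI = (50.0 - 40.2) / 11.0
LI = 0.891


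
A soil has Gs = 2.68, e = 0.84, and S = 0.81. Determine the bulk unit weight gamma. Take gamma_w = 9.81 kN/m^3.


Result: 17.916 kN/m^3

Derivation:
Using gamma = gamma_w * (Gs + S*e) / (1 + e)
Numerator: Gs + S*e = 2.68 + 0.81*0.84 = 3.3604
Denominator: 1 + e = 1 + 0.84 = 1.84
gamma = 9.81 * 3.3604 / 1.84
gamma = 17.916 kN/m^3


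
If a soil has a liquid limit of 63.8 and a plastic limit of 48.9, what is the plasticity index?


Using PI = LL - PL
PI = 63.8 - 48.9
PI = 14.9


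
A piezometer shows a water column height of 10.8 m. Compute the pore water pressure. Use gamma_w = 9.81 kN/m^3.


Using u = gamma_w * h_w
u = 9.81 * 10.8
u = 105.95 kPa


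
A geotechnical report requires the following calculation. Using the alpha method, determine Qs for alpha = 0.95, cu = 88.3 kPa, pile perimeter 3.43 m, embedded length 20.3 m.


Using Qs = alpha * cu * perimeter * L
Qs = 0.95 * 88.3 * 3.43 * 20.3
Qs = 5840.83 kN


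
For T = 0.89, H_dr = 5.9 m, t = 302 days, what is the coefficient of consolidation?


Result: 0.10259 m^2/day

Derivation:
Using cv = T * H_dr^2 / t
H_dr^2 = 5.9^2 = 34.81
cv = 0.89 * 34.81 / 302
cv = 0.10259 m^2/day


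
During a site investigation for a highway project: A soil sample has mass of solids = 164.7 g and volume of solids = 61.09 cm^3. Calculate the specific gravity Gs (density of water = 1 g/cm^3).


Using Gs = m_s / (V_s * rho_w)
Since rho_w = 1 g/cm^3:
Gs = 164.7 / 61.09
Gs = 2.696


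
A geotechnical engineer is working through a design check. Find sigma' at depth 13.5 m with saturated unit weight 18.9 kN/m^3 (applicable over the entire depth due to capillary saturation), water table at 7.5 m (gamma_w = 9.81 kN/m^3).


Result: 196.29 kPa

Derivation:
Total stress = gamma_sat * depth
sigma = 18.9 * 13.5 = 255.15 kPa
Pore water pressure u = gamma_w * (depth - d_wt)
u = 9.81 * (13.5 - 7.5) = 58.86 kPa
Effective stress = sigma - u
sigma' = 255.15 - 58.86 = 196.29 kPa


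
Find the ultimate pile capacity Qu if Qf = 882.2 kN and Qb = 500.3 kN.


Result: 1382.5 kN

Derivation:
Using Qu = Qf + Qb
Qu = 882.2 + 500.3
Qu = 1382.5 kN


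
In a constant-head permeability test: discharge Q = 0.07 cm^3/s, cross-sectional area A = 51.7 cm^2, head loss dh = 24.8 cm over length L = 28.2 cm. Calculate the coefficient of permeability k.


Result: 0.00154 cm/s

Derivation:
Compute hydraulic gradient:
i = dh / L = 24.8 / 28.2 = 0.879433
Then apply Darcy's law:
k = Q / (A * i)
k = 0.07 / (51.7 * 0.879433)
k = 0.07 / 45.4667
k = 0.00154 cm/s


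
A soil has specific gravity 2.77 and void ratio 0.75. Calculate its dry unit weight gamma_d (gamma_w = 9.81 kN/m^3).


Result: 15.528 kN/m^3

Derivation:
Using gamma_d = Gs * gamma_w / (1 + e)
gamma_d = 2.77 * 9.81 / (1 + 0.75)
gamma_d = 2.77 * 9.81 / 1.75
gamma_d = 15.528 kN/m^3


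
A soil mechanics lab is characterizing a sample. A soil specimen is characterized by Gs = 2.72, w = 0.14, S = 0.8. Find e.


Using the relation e = Gs * w / S
e = 2.72 * 0.14 / 0.8
e = 0.476


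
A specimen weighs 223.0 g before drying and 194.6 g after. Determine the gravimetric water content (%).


Using w = (m_wet - m_dry) / m_dry * 100
m_wet - m_dry = 223.0 - 194.6 = 28.4 g
w = 28.4 / 194.6 * 100
w = 14.59 %


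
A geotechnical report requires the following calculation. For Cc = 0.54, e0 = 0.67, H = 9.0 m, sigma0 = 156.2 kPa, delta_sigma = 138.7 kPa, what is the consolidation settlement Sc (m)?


Using Sc = Cc * H / (1 + e0) * log10((sigma0 + delta_sigma) / sigma0)
Stress ratio = (156.2 + 138.7) / 156.2 = 1.88796
log10(1.88796) = 0.275994
Cc * H / (1 + e0) = 0.54 * 9.0 / (1 + 0.67) = 2.91018
Sc = 2.91018 * 0.275994
Sc = 0.8032 m


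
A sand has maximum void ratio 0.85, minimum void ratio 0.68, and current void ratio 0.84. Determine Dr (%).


Using Dr = (e_max - e) / (e_max - e_min) * 100
e_max - e = 0.85 - 0.84 = 0.01
e_max - e_min = 0.85 - 0.68 = 0.17
Dr = 0.01 / 0.17 * 100
Dr = 5.88 %


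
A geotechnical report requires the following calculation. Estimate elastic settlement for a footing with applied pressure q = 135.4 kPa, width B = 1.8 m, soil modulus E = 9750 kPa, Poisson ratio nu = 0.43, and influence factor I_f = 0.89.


Using Se = q * B * (1 - nu^2) * I_f / E
1 - nu^2 = 1 - 0.43^2 = 0.8151
Se = 135.4 * 1.8 * 0.8151 * 0.89 / 9750
Se = 0.018134 m
Convert to mm: Se = 0.018134 * 1000 = 18.134 mm


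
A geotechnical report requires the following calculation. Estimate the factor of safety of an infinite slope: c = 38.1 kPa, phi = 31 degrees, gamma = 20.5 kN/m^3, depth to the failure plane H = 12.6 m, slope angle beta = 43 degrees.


Result: 0.94

Derivation:
Using Fs = c / (gamma*H*sin(beta)*cos(beta)) + tan(phi)/tan(beta)
Cohesion contribution = 38.1 / (20.5*12.6*sin(43)*cos(43))
Cohesion contribution = 0.295726
Friction contribution = tan(31)/tan(43) = 0.644344
Fs = 0.295726 + 0.644344
Fs = 0.94


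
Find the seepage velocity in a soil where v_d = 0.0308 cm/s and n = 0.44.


Result: 0.07 cm/s

Derivation:
Using v_s = v_d / n
v_s = 0.0308 / 0.44
v_s = 0.07 cm/s


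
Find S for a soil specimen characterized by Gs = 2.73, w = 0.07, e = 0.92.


Using S = Gs * w / e
S = 2.73 * 0.07 / 0.92
S = 0.2077


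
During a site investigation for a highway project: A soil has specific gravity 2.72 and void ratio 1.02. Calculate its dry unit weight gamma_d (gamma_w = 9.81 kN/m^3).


Using gamma_d = Gs * gamma_w / (1 + e)
gamma_d = 2.72 * 9.81 / (1 + 1.02)
gamma_d = 2.72 * 9.81 / 2.02
gamma_d = 13.21 kN/m^3


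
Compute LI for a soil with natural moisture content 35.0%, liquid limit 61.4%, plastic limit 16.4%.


First compute the plasticity index:
PI = LL - PL = 61.4 - 16.4 = 45.0
Then compute the liquidity index:
LI = (w - PL) / PI
LI = (35.0 - 16.4) / 45.0
LI = 0.413


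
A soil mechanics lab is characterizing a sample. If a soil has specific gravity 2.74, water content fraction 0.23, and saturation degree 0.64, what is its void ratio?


Using the relation e = Gs * w / S
e = 2.74 * 0.23 / 0.64
e = 0.9847


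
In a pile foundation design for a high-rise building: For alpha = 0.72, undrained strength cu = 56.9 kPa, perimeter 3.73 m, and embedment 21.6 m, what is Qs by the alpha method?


Using Qs = alpha * cu * perimeter * L
Qs = 0.72 * 56.9 * 3.73 * 21.6
Qs = 3300.71 kN


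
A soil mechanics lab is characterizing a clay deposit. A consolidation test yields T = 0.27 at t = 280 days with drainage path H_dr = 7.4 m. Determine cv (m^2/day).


Result: 0.0528 m^2/day

Derivation:
Using cv = T * H_dr^2 / t
H_dr^2 = 7.4^2 = 54.76
cv = 0.27 * 54.76 / 280
cv = 0.0528 m^2/day


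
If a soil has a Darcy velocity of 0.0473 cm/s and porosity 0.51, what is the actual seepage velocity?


Using v_s = v_d / n
v_s = 0.0473 / 0.51
v_s = 0.09275 cm/s


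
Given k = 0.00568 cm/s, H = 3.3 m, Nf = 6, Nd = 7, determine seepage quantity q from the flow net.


Convert k to m/s for unit consistency with H:
k = 0.00568 cm/s = 0.00568 / 100 m/s = 5.68e-05 m/s
Using q = k * H * Nf / Nd
Nf / Nd = 6 / 7 = 0.8571
q = 5.68e-05 * 3.3 * 0.8571
q = 0.0001607 m^3/s per m


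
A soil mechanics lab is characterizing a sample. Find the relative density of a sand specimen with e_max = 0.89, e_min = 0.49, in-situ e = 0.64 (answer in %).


Using Dr = (e_max - e) / (e_max - e_min) * 100
e_max - e = 0.89 - 0.64 = 0.25
e_max - e_min = 0.89 - 0.49 = 0.4
Dr = 0.25 / 0.4 * 100
Dr = 62.5 %


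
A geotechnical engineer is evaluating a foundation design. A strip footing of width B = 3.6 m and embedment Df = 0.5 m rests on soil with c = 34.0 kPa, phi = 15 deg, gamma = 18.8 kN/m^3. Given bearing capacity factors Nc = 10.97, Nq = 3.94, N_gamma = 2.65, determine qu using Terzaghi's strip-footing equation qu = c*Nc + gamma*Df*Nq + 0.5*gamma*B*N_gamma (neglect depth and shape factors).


Result: 499.69 kPa

Derivation:
Compute qu = c*Nc + gamma*Df*Nq + 0.5*gamma*B*N_gamma
Term 1: 34.0 * 10.97 = 372.98
Term 2: 18.8 * 0.5 * 3.94 = 37.036
Term 3: 0.5 * 18.8 * 3.6 * 2.65 = 89.676
qu = 372.98 + 37.036 + 89.676
qu = 499.69 kPa


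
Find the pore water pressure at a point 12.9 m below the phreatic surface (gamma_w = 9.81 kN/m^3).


Result: 126.55 kPa

Derivation:
Using u = gamma_w * h_w
u = 9.81 * 12.9
u = 126.55 kPa


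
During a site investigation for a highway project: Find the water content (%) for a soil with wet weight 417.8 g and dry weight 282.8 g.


Using w = (m_wet - m_dry) / m_dry * 100
m_wet - m_dry = 417.8 - 282.8 = 135.0 g
w = 135.0 / 282.8 * 100
w = 47.74 %


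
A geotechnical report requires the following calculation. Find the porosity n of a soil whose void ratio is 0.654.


Result: 0.3954

Derivation:
Using the relation n = e / (1 + e)
n = 0.654 / (1 + 0.654)
n = 0.654 / 1.654
n = 0.3954


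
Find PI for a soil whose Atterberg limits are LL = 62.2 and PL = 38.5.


Using PI = LL - PL
PI = 62.2 - 38.5
PI = 23.7


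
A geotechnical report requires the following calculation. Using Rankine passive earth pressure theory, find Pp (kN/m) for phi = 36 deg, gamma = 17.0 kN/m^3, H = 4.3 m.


Result: 605.37 kN/m

Derivation:
Compute passive earth pressure coefficient:
Kp = tan^2(45 + phi/2) = tan^2(63.0) = 3.85184
Compute passive force:
Pp = 0.5 * Kp * gamma * H^2
Pp = 0.5 * 3.85184 * 17.0 * 4.3^2
Pp = 605.37 kN/m


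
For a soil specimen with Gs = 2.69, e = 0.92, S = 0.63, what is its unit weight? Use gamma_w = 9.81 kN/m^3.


Result: 16.706 kN/m^3

Derivation:
Using gamma = gamma_w * (Gs + S*e) / (1 + e)
Numerator: Gs + S*e = 2.69 + 0.63*0.92 = 3.2696
Denominator: 1 + e = 1 + 0.92 = 1.92
gamma = 9.81 * 3.2696 / 1.92
gamma = 16.706 kN/m^3


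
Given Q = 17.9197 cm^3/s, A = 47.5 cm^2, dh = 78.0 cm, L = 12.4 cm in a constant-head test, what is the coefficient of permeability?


Compute hydraulic gradient:
i = dh / L = 78.0 / 12.4 = 6.29032
Then apply Darcy's law:
k = Q / (A * i)
k = 17.9197 / (47.5 * 6.29032)
k = 17.9197 / 298.79
k = 0.059974 cm/s


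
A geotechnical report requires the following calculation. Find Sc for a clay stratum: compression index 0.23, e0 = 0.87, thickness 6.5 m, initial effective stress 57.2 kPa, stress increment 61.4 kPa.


Result: 0.2532 m

Derivation:
Using Sc = Cc * H / (1 + e0) * log10((sigma0 + delta_sigma) / sigma0)
Stress ratio = (57.2 + 61.4) / 57.2 = 2.07343
log10(2.07343) = 0.316689
Cc * H / (1 + e0) = 0.23 * 6.5 / (1 + 0.87) = 0.799465
Sc = 0.799465 * 0.316689
Sc = 0.2532 m


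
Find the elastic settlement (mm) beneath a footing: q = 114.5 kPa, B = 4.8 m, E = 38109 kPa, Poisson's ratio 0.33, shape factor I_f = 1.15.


Result: 14.779 mm

Derivation:
Using Se = q * B * (1 - nu^2) * I_f / E
1 - nu^2 = 1 - 0.33^2 = 0.8911
Se = 114.5 * 4.8 * 0.8911 * 1.15 / 38109
Se = 0.014779 m
Convert to mm: Se = 0.014779 * 1000 = 14.779 mm


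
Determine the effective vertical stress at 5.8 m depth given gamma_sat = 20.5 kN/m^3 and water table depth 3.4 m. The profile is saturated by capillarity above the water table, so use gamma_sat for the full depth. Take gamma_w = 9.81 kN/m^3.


Result: 95.36 kPa

Derivation:
Total stress = gamma_sat * depth
sigma = 20.5 * 5.8 = 118.9 kPa
Pore water pressure u = gamma_w * (depth - d_wt)
u = 9.81 * (5.8 - 3.4) = 23.544 kPa
Effective stress = sigma - u
sigma' = 118.9 - 23.544 = 95.36 kPa


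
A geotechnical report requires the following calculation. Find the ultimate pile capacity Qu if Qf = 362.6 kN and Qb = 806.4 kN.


Using Qu = Qf + Qb
Qu = 362.6 + 806.4
Qu = 1169.0 kN


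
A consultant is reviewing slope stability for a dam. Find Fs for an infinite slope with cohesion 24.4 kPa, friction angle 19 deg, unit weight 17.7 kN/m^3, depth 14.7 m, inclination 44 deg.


Using Fs = c / (gamma*H*sin(beta)*cos(beta)) + tan(phi)/tan(beta)
Cohesion contribution = 24.4 / (17.7*14.7*sin(44)*cos(44))
Cohesion contribution = 0.18767
Friction contribution = tan(19)/tan(44) = 0.356562
Fs = 0.18767 + 0.356562
Fs = 0.544


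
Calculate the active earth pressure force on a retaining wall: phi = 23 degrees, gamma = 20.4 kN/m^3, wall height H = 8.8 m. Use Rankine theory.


Compute active earth pressure coefficient:
Ka = tan^2(45 - phi/2) = tan^2(33.5) = 0.438092
Compute active force:
Pa = 0.5 * Ka * gamma * H^2
Pa = 0.5 * 0.438092 * 20.4 * 8.8^2
Pa = 346.04 kN/m


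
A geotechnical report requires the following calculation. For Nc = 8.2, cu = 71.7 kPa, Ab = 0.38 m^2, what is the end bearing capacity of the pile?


Using Qb = Nc * cu * Ab
Qb = 8.2 * 71.7 * 0.38
Qb = 223.42 kN


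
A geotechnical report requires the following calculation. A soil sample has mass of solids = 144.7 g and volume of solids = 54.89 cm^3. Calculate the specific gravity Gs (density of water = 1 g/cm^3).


Using Gs = m_s / (V_s * rho_w)
Since rho_w = 1 g/cm^3:
Gs = 144.7 / 54.89
Gs = 2.636


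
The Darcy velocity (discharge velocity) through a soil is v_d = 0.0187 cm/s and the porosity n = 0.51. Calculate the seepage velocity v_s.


Using v_s = v_d / n
v_s = 0.0187 / 0.51
v_s = 0.03667 cm/s


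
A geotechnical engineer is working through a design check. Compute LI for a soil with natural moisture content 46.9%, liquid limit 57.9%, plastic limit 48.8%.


Result: -0.209

Derivation:
First compute the plasticity index:
PI = LL - PL = 57.9 - 48.8 = 9.1
Then compute the liquidity index:
LI = (w - PL) / PI
LI = (46.9 - 48.8) / 9.1
LI = -0.209


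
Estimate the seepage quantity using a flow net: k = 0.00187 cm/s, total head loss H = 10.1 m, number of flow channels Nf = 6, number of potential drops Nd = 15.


Convert k to m/s for unit consistency with H:
k = 0.00187 cm/s = 0.00187 / 100 m/s = 1.87e-05 m/s
Using q = k * H * Nf / Nd
Nf / Nd = 6 / 15 = 0.4
q = 1.87e-05 * 10.1 * 0.4
q = 7.555e-05 m^3/s per m


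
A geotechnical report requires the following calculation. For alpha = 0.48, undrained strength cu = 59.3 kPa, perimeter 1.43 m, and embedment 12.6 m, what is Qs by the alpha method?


Using Qs = alpha * cu * perimeter * L
Qs = 0.48 * 59.3 * 1.43 * 12.6
Qs = 512.86 kN


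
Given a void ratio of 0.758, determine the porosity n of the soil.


Using the relation n = e / (1 + e)
n = 0.758 / (1 + 0.758)
n = 0.758 / 1.758
n = 0.4312


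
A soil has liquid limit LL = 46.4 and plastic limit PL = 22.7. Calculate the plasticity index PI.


Using PI = LL - PL
PI = 46.4 - 22.7
PI = 23.7


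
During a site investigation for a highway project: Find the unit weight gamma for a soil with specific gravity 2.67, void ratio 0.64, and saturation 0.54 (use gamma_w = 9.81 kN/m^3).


Using gamma = gamma_w * (Gs + S*e) / (1 + e)
Numerator: Gs + S*e = 2.67 + 0.54*0.64 = 3.0156
Denominator: 1 + e = 1 + 0.64 = 1.64
gamma = 9.81 * 3.0156 / 1.64
gamma = 18.038 kN/m^3


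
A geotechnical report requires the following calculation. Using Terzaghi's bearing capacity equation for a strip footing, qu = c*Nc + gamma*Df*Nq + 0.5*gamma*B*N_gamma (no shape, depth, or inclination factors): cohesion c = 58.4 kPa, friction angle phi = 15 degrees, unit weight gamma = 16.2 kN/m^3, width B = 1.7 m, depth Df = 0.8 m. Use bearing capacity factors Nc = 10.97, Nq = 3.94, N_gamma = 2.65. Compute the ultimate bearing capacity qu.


Result: 728.2 kPa

Derivation:
Compute qu = c*Nc + gamma*Df*Nq + 0.5*gamma*B*N_gamma
Term 1: 58.4 * 10.97 = 640.648
Term 2: 16.2 * 0.8 * 3.94 = 51.0624
Term 3: 0.5 * 16.2 * 1.7 * 2.65 = 36.4905
qu = 640.648 + 51.0624 + 36.4905
qu = 728.2 kPa


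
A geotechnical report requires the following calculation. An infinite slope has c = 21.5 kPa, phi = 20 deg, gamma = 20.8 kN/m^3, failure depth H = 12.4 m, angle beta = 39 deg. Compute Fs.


Using Fs = c / (gamma*H*sin(beta)*cos(beta)) + tan(phi)/tan(beta)
Cohesion contribution = 21.5 / (20.8*12.4*sin(39)*cos(39))
Cohesion contribution = 0.170443
Friction contribution = tan(20)/tan(39) = 0.449466
Fs = 0.170443 + 0.449466
Fs = 0.62


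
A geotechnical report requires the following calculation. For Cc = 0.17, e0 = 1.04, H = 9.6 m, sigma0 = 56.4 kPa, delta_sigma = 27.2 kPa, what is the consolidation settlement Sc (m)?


Using Sc = Cc * H / (1 + e0) * log10((sigma0 + delta_sigma) / sigma0)
Stress ratio = (56.4 + 27.2) / 56.4 = 1.48227
log10(1.48227) = 0.170927
Cc * H / (1 + e0) = 0.17 * 9.6 / (1 + 1.04) = 0.8
Sc = 0.8 * 0.170927
Sc = 0.1367 m


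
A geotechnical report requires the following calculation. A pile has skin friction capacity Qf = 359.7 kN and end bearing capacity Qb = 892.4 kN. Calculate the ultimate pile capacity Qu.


Using Qu = Qf + Qb
Qu = 359.7 + 892.4
Qu = 1252.1 kN


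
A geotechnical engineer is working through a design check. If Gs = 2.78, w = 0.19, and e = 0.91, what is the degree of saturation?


Using S = Gs * w / e
S = 2.78 * 0.19 / 0.91
S = 0.5804


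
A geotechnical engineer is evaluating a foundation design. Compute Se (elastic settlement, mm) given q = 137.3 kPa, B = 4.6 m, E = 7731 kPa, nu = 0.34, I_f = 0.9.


Using Se = q * B * (1 - nu^2) * I_f / E
1 - nu^2 = 1 - 0.34^2 = 0.8844
Se = 137.3 * 4.6 * 0.8844 * 0.9 / 7731
Se = 0.065026 m
Convert to mm: Se = 0.065026 * 1000 = 65.026 mm


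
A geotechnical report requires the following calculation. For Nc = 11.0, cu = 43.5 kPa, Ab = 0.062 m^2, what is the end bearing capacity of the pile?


Using Qb = Nc * cu * Ab
Qb = 11.0 * 43.5 * 0.062
Qb = 29.67 kN


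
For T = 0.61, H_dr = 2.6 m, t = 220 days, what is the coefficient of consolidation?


Using cv = T * H_dr^2 / t
H_dr^2 = 2.6^2 = 6.76
cv = 0.61 * 6.76 / 220
cv = 0.01874 m^2/day


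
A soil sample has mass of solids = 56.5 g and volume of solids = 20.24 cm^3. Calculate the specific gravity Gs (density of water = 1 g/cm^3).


Using Gs = m_s / (V_s * rho_w)
Since rho_w = 1 g/cm^3:
Gs = 56.5 / 20.24
Gs = 2.792


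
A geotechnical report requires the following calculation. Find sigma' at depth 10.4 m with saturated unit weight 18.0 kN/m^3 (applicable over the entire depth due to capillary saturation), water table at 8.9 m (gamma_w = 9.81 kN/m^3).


Total stress = gamma_sat * depth
sigma = 18.0 * 10.4 = 187.2 kPa
Pore water pressure u = gamma_w * (depth - d_wt)
u = 9.81 * (10.4 - 8.9) = 14.715 kPa
Effective stress = sigma - u
sigma' = 187.2 - 14.715 = 172.49 kPa


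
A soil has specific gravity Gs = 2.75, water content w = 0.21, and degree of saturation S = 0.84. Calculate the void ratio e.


Using the relation e = Gs * w / S
e = 2.75 * 0.21 / 0.84
e = 0.6875


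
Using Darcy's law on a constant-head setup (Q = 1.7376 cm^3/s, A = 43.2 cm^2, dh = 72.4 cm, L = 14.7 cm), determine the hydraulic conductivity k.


Compute hydraulic gradient:
i = dh / L = 72.4 / 14.7 = 4.92517
Then apply Darcy's law:
k = Q / (A * i)
k = 1.7376 / (43.2 * 4.92517)
k = 1.7376 / 212.767
k = 0.008167 cm/s


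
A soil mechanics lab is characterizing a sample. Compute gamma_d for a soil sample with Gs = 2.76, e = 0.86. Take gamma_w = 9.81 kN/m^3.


Using gamma_d = Gs * gamma_w / (1 + e)
gamma_d = 2.76 * 9.81 / (1 + 0.86)
gamma_d = 2.76 * 9.81 / 1.86
gamma_d = 14.557 kN/m^3


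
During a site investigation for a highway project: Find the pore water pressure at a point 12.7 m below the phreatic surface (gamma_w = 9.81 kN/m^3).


Using u = gamma_w * h_w
u = 9.81 * 12.7
u = 124.59 kPa


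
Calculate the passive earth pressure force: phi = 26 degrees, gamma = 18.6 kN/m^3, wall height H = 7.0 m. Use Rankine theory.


Compute passive earth pressure coefficient:
Kp = tan^2(45 + phi/2) = tan^2(58.0) = 2.561071
Compute passive force:
Pp = 0.5 * Kp * gamma * H^2
Pp = 0.5 * 2.561071 * 18.6 * 7.0^2
Pp = 1167.08 kN/m


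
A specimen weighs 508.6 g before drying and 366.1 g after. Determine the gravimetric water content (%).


Using w = (m_wet - m_dry) / m_dry * 100
m_wet - m_dry = 508.6 - 366.1 = 142.5 g
w = 142.5 / 366.1 * 100
w = 38.92 %


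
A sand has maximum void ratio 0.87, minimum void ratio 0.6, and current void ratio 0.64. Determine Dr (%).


Result: 85.19 %

Derivation:
Using Dr = (e_max - e) / (e_max - e_min) * 100
e_max - e = 0.87 - 0.64 = 0.23
e_max - e_min = 0.87 - 0.6 = 0.27
Dr = 0.23 / 0.27 * 100
Dr = 85.19 %


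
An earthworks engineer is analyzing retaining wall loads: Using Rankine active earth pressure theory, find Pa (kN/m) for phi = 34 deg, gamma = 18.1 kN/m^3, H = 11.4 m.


Compute active earth pressure coefficient:
Ka = tan^2(45 - phi/2) = tan^2(28.0) = 0.282715
Compute active force:
Pa = 0.5 * Ka * gamma * H^2
Pa = 0.5 * 0.282715 * 18.1 * 11.4^2
Pa = 332.51 kN/m


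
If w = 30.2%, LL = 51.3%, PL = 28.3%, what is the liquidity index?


First compute the plasticity index:
PI = LL - PL = 51.3 - 28.3 = 23.0
Then compute the liquidity index:
LI = (w - PL) / PI
LI = (30.2 - 28.3) / 23.0
LI = 0.083


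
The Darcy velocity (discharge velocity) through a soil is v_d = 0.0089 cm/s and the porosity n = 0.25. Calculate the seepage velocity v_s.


Using v_s = v_d / n
v_s = 0.0089 / 0.25
v_s = 0.0356 cm/s


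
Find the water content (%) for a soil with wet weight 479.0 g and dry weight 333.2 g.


Using w = (m_wet - m_dry) / m_dry * 100
m_wet - m_dry = 479.0 - 333.2 = 145.8 g
w = 145.8 / 333.2 * 100
w = 43.76 %


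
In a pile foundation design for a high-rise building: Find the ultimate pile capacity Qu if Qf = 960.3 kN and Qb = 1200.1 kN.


Using Qu = Qf + Qb
Qu = 960.3 + 1200.1
Qu = 2160.4 kN


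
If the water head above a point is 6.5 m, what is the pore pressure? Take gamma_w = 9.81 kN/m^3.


Result: 63.77 kPa

Derivation:
Using u = gamma_w * h_w
u = 9.81 * 6.5
u = 63.77 kPa


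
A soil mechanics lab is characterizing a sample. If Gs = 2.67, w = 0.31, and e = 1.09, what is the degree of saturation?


Using S = Gs * w / e
S = 2.67 * 0.31 / 1.09
S = 0.7594


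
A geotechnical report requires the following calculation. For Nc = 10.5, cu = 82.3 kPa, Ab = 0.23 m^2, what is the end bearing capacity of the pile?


Using Qb = Nc * cu * Ab
Qb = 10.5 * 82.3 * 0.23
Qb = 198.75 kN


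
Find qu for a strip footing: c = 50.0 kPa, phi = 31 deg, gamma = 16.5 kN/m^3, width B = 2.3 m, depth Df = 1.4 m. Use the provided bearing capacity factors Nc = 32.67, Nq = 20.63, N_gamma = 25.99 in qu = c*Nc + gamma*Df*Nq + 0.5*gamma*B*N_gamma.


Compute qu = c*Nc + gamma*Df*Nq + 0.5*gamma*B*N_gamma
Term 1: 50.0 * 32.67 = 1633.5
Term 2: 16.5 * 1.4 * 20.63 = 476.553
Term 3: 0.5 * 16.5 * 2.3 * 25.99 = 493.16025
qu = 1633.5 + 476.553 + 493.16025
qu = 2603.21 kPa


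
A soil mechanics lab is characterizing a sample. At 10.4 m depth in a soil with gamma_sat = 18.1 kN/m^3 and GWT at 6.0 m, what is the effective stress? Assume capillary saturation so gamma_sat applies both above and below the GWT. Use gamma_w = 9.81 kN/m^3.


Result: 145.08 kPa

Derivation:
Total stress = gamma_sat * depth
sigma = 18.1 * 10.4 = 188.24 kPa
Pore water pressure u = gamma_w * (depth - d_wt)
u = 9.81 * (10.4 - 6.0) = 43.164 kPa
Effective stress = sigma - u
sigma' = 188.24 - 43.164 = 145.08 kPa


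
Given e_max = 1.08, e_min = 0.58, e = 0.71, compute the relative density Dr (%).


Using Dr = (e_max - e) / (e_max - e_min) * 100
e_max - e = 1.08 - 0.71 = 0.37
e_max - e_min = 1.08 - 0.58 = 0.5
Dr = 0.37 / 0.5 * 100
Dr = 74.0 %


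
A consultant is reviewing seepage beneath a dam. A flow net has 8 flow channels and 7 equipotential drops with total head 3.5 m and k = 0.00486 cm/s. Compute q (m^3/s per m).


Convert k to m/s for unit consistency with H:
k = 0.00486 cm/s = 0.00486 / 100 m/s = 4.86e-05 m/s
Using q = k * H * Nf / Nd
Nf / Nd = 8 / 7 = 1.1429
q = 4.86e-05 * 3.5 * 1.1429
q = 0.0001944 m^3/s per m


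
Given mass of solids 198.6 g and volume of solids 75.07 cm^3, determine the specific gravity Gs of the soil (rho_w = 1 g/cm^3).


Using Gs = m_s / (V_s * rho_w)
Since rho_w = 1 g/cm^3:
Gs = 198.6 / 75.07
Gs = 2.646


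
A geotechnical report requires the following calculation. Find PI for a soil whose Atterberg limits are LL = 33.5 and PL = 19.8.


Using PI = LL - PL
PI = 33.5 - 19.8
PI = 13.7


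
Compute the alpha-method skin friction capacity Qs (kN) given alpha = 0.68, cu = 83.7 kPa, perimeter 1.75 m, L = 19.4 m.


Result: 1932.3 kN

Derivation:
Using Qs = alpha * cu * perimeter * L
Qs = 0.68 * 83.7 * 1.75 * 19.4
Qs = 1932.3 kN


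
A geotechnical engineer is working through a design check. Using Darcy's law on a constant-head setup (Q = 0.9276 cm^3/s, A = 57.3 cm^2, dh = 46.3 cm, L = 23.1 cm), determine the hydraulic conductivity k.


Compute hydraulic gradient:
i = dh / L = 46.3 / 23.1 = 2.00433
Then apply Darcy's law:
k = Q / (A * i)
k = 0.9276 / (57.3 * 2.00433)
k = 0.9276 / 114.848
k = 0.008077 cm/s


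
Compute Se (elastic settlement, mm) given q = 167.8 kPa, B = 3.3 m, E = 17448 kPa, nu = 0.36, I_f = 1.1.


Using Se = q * B * (1 - nu^2) * I_f / E
1 - nu^2 = 1 - 0.36^2 = 0.8704
Se = 167.8 * 3.3 * 0.8704 * 1.1 / 17448
Se = 0.030386 m
Convert to mm: Se = 0.030386 * 1000 = 30.386 mm


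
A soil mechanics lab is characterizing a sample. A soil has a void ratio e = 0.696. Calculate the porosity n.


Using the relation n = e / (1 + e)
n = 0.696 / (1 + 0.696)
n = 0.696 / 1.696
n = 0.4104


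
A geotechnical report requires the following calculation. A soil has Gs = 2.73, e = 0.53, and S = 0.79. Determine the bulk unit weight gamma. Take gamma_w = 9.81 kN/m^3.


Using gamma = gamma_w * (Gs + S*e) / (1 + e)
Numerator: Gs + S*e = 2.73 + 0.79*0.53 = 3.1487
Denominator: 1 + e = 1 + 0.53 = 1.53
gamma = 9.81 * 3.1487 / 1.53
gamma = 20.189 kN/m^3


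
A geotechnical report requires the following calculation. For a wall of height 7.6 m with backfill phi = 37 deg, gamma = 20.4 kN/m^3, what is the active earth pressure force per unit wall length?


Compute active earth pressure coefficient:
Ka = tan^2(45 - phi/2) = tan^2(26.5) = 0.248584
Compute active force:
Pa = 0.5 * Ka * gamma * H^2
Pa = 0.5 * 0.248584 * 20.4 * 7.6^2
Pa = 146.45 kN/m


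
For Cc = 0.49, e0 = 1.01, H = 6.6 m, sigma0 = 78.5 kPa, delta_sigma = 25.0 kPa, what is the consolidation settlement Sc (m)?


Result: 0.1932 m

Derivation:
Using Sc = Cc * H / (1 + e0) * log10((sigma0 + delta_sigma) / sigma0)
Stress ratio = (78.5 + 25.0) / 78.5 = 1.31847
log10(1.31847) = 0.120071
Cc * H / (1 + e0) = 0.49 * 6.6 / (1 + 1.01) = 1.60896
Sc = 1.60896 * 0.120071
Sc = 0.1932 m


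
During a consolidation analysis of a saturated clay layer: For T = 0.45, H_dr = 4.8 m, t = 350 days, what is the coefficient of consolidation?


Using cv = T * H_dr^2 / t
H_dr^2 = 4.8^2 = 23.04
cv = 0.45 * 23.04 / 350
cv = 0.02962 m^2/day


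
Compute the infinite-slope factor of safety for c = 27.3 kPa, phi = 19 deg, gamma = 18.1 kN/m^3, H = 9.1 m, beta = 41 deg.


Result: 0.731

Derivation:
Using Fs = c / (gamma*H*sin(beta)*cos(beta)) + tan(phi)/tan(beta)
Cohesion contribution = 27.3 / (18.1*9.1*sin(41)*cos(41))
Cohesion contribution = 0.334749
Friction contribution = tan(19)/tan(41) = 0.396104
Fs = 0.334749 + 0.396104
Fs = 0.731


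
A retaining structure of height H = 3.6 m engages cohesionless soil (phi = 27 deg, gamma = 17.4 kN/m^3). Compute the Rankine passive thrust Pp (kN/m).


Result: 300.25 kN/m

Derivation:
Compute passive earth pressure coefficient:
Kp = tan^2(45 + phi/2) = tan^2(58.5) = 2.66294
Compute passive force:
Pp = 0.5 * Kp * gamma * H^2
Pp = 0.5 * 2.66294 * 17.4 * 3.6^2
Pp = 300.25 kN/m


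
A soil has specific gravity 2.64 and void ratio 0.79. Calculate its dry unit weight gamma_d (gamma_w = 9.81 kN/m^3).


Using gamma_d = Gs * gamma_w / (1 + e)
gamma_d = 2.64 * 9.81 / (1 + 0.79)
gamma_d = 2.64 * 9.81 / 1.79
gamma_d = 14.468 kN/m^3


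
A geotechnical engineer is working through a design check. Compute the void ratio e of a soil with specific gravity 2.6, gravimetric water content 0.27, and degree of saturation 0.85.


Result: 0.8259

Derivation:
Using the relation e = Gs * w / S
e = 2.6 * 0.27 / 0.85
e = 0.8259


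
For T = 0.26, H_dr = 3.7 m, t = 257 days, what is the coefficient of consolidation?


Using cv = T * H_dr^2 / t
H_dr^2 = 3.7^2 = 13.69
cv = 0.26 * 13.69 / 257
cv = 0.01385 m^2/day


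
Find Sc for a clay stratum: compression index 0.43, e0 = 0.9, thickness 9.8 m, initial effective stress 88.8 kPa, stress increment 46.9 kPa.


Using Sc = Cc * H / (1 + e0) * log10((sigma0 + delta_sigma) / sigma0)
Stress ratio = (88.8 + 46.9) / 88.8 = 1.52815
log10(1.52815) = 0.184167
Cc * H / (1 + e0) = 0.43 * 9.8 / (1 + 0.9) = 2.21789
Sc = 2.21789 * 0.184167
Sc = 0.4085 m


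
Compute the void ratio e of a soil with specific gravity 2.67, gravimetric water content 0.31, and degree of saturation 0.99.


Using the relation e = Gs * w / S
e = 2.67 * 0.31 / 0.99
e = 0.8361


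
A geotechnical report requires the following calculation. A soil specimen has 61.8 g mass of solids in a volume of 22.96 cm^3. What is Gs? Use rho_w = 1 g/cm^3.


Result: 2.692

Derivation:
Using Gs = m_s / (V_s * rho_w)
Since rho_w = 1 g/cm^3:
Gs = 61.8 / 22.96
Gs = 2.692


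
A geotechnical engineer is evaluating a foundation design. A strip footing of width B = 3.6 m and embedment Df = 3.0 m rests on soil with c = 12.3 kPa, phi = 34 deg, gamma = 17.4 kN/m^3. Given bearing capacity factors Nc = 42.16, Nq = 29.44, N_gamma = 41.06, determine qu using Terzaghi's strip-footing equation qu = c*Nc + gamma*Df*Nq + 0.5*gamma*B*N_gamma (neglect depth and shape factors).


Compute qu = c*Nc + gamma*Df*Nq + 0.5*gamma*B*N_gamma
Term 1: 12.3 * 42.16 = 518.568
Term 2: 17.4 * 3.0 * 29.44 = 1536.768
Term 3: 0.5 * 17.4 * 3.6 * 41.06 = 1285.9992
qu = 518.568 + 1536.768 + 1285.9992
qu = 3341.34 kPa


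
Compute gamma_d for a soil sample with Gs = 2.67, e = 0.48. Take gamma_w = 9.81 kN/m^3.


Using gamma_d = Gs * gamma_w / (1 + e)
gamma_d = 2.67 * 9.81 / (1 + 0.48)
gamma_d = 2.67 * 9.81 / 1.48
gamma_d = 17.698 kN/m^3


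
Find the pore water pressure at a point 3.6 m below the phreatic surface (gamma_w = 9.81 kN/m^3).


Using u = gamma_w * h_w
u = 9.81 * 3.6
u = 35.32 kPa


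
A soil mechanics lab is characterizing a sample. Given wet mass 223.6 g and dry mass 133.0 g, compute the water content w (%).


Using w = (m_wet - m_dry) / m_dry * 100
m_wet - m_dry = 223.6 - 133.0 = 90.6 g
w = 90.6 / 133.0 * 100
w = 68.12 %


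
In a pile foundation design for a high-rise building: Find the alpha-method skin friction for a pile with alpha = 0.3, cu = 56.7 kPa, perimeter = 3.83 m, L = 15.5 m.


Using Qs = alpha * cu * perimeter * L
Qs = 0.3 * 56.7 * 3.83 * 15.5
Qs = 1009.8 kN


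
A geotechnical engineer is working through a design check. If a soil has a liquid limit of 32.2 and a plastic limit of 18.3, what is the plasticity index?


Using PI = LL - PL
PI = 32.2 - 18.3
PI = 13.9


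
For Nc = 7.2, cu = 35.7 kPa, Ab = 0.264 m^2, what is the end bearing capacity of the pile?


Using Qb = Nc * cu * Ab
Qb = 7.2 * 35.7 * 0.264
Qb = 67.86 kN


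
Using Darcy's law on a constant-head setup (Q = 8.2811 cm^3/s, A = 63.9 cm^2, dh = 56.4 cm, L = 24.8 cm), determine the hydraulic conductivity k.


Result: 0.056985 cm/s

Derivation:
Compute hydraulic gradient:
i = dh / L = 56.4 / 24.8 = 2.27419
Then apply Darcy's law:
k = Q / (A * i)
k = 8.2811 / (63.9 * 2.27419)
k = 8.2811 / 145.321
k = 0.056985 cm/s


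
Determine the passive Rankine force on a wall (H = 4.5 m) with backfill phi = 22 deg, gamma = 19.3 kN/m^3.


Result: 429.51 kN/m

Derivation:
Compute passive earth pressure coefficient:
Kp = tan^2(45 + phi/2) = tan^2(56.0) = 2.197987
Compute passive force:
Pp = 0.5 * Kp * gamma * H^2
Pp = 0.5 * 2.197987 * 19.3 * 4.5^2
Pp = 429.51 kN/m


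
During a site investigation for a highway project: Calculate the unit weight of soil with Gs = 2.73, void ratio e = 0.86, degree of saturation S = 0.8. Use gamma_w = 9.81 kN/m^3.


Result: 18.027 kN/m^3

Derivation:
Using gamma = gamma_w * (Gs + S*e) / (1 + e)
Numerator: Gs + S*e = 2.73 + 0.8*0.86 = 3.418
Denominator: 1 + e = 1 + 0.86 = 1.86
gamma = 9.81 * 3.418 / 1.86
gamma = 18.027 kN/m^3


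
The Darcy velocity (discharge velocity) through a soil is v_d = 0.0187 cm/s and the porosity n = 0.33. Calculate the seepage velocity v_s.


Using v_s = v_d / n
v_s = 0.0187 / 0.33
v_s = 0.05667 cm/s


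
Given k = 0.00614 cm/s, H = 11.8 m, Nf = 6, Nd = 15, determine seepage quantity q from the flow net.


Convert k to m/s for unit consistency with H:
k = 0.00614 cm/s = 0.00614 / 100 m/s = 6.14e-05 m/s
Using q = k * H * Nf / Nd
Nf / Nd = 6 / 15 = 0.4
q = 6.14e-05 * 11.8 * 0.4
q = 0.0002898 m^3/s per m


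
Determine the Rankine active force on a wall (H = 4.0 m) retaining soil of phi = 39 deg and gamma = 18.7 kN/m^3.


Compute active earth pressure coefficient:
Ka = tan^2(45 - phi/2) = tan^2(25.5) = 0.227506
Compute active force:
Pa = 0.5 * Ka * gamma * H^2
Pa = 0.5 * 0.227506 * 18.7 * 4.0^2
Pa = 34.03 kN/m


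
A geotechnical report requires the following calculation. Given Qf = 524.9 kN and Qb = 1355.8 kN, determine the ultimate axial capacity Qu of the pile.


Result: 1880.7 kN

Derivation:
Using Qu = Qf + Qb
Qu = 524.9 + 1355.8
Qu = 1880.7 kN


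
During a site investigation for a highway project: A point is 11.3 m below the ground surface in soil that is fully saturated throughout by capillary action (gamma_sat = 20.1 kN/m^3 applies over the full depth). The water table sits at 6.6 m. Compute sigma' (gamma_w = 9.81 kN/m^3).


Result: 181.02 kPa

Derivation:
Total stress = gamma_sat * depth
sigma = 20.1 * 11.3 = 227.13 kPa
Pore water pressure u = gamma_w * (depth - d_wt)
u = 9.81 * (11.3 - 6.6) = 46.107 kPa
Effective stress = sigma - u
sigma' = 227.13 - 46.107 = 181.02 kPa


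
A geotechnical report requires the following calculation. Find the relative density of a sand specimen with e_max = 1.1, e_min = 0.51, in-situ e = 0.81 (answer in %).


Result: 49.15 %

Derivation:
Using Dr = (e_max - e) / (e_max - e_min) * 100
e_max - e = 1.1 - 0.81 = 0.29
e_max - e_min = 1.1 - 0.51 = 0.59
Dr = 0.29 / 0.59 * 100
Dr = 49.15 %


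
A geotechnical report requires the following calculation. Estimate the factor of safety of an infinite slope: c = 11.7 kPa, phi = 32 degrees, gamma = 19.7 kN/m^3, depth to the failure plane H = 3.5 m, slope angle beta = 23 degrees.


Using Fs = c / (gamma*H*sin(beta)*cos(beta)) + tan(phi)/tan(beta)
Cohesion contribution = 11.7 / (19.7*3.5*sin(23)*cos(23))
Cohesion contribution = 0.471789
Friction contribution = tan(32)/tan(23) = 1.4721
Fs = 0.471789 + 1.4721
Fs = 1.944


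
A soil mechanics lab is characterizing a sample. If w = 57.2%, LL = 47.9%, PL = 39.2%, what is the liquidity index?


Result: 2.069

Derivation:
First compute the plasticity index:
PI = LL - PL = 47.9 - 39.2 = 8.7
Then compute the liquidity index:
LI = (w - PL) / PI
LI = (57.2 - 39.2) / 8.7
LI = 2.069


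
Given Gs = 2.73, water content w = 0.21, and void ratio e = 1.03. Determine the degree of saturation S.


Using S = Gs * w / e
S = 2.73 * 0.21 / 1.03
S = 0.5566


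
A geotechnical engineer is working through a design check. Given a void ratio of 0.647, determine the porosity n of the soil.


Result: 0.3928

Derivation:
Using the relation n = e / (1 + e)
n = 0.647 / (1 + 0.647)
n = 0.647 / 1.647
n = 0.3928


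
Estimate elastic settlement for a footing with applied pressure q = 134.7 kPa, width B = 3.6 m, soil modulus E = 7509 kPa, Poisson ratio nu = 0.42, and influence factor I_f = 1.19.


Using Se = q * B * (1 - nu^2) * I_f / E
1 - nu^2 = 1 - 0.42^2 = 0.8236
Se = 134.7 * 3.6 * 0.8236 * 1.19 / 7509
Se = 0.063292 m
Convert to mm: Se = 0.063292 * 1000 = 63.292 mm
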